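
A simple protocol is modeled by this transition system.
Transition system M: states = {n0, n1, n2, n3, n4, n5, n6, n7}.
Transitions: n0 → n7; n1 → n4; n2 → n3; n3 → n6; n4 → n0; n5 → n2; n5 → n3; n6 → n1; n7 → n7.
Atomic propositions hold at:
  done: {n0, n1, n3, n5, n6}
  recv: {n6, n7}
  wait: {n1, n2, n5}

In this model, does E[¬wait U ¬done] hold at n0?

Sat(¬wait) = {n0, n3, n4, n6, n7}
Sat(¬done) = {n2, n4, n7}
E[¬wait U ¬done]: least fixpoint, start Z0 = Sat(¬done) = {n2, n4, n7}, add states in Sat(¬wait) with some successor in Z. Z1 = {n0, n2, n4, n7}; fixed.
Sat(E[¬wait U ¬done]) = {n0, n2, n4, n7}
n0 ∈ Sat(E[¬wait U ¬done]) = {n0, n2, n4, n7}, so the formula holds at n0.

Yes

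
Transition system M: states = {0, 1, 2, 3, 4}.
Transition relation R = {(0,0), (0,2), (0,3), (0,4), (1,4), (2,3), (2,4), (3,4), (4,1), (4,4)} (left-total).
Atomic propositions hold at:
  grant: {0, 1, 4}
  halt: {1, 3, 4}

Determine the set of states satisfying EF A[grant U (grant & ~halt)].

Sat(~halt) = {0, 2}
Sat(grant & ~halt) = {0}
A[grant U (grant & ~halt)]: least fixpoint, start Z0 = Sat((grant & ~halt)) = {0}, add states in Sat(grant) with every successor in Z. Already a fixed point.
Sat(A[grant U (grant & ~halt)]) = {0}
EF A[grant U (grant & ~halt)]: least fixpoint, start Z0 = {0}, add states with some successor in Z. Already a fixed point.
Sat(EF A[grant U (grant & ~halt)]) = {0}

{0}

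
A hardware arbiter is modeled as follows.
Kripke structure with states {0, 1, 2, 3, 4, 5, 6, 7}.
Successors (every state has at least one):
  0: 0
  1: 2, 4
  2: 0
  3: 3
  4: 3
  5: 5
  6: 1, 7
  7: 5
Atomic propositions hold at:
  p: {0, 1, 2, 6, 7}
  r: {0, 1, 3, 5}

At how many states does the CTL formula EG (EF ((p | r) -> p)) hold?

4

Sat(p | r) = {0, 1, 2, 3, 5, 6, 7}
Sat((p | r) -> p) = {0, 1, 2, 4, 6, 7}
EF ((p | r) -> p): least fixpoint, start Z0 = {0, 1, 2, 4, 6, 7}, add states with some successor in Z. Already a fixed point.
Sat(EF ((p | r) -> p)) = {0, 1, 2, 4, 6, 7}
EG (EF ((p | r) -> p)): greatest fixpoint, start Z0 = {0, 1, 2, 4, 6, 7}, keep only states in Sat with some successor in Z. Z1 = {0, 1, 2, 6}; fixed.
Sat(EG (EF ((p | r) -> p))) = {0, 1, 2, 6}
|Sat(EG (EF ((p | r) -> p)))| = |{0, 1, 2, 6}| = 4.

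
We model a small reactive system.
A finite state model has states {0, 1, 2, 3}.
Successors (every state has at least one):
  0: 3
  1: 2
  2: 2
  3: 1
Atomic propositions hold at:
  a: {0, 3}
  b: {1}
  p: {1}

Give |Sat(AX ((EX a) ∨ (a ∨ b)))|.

2

Sat(EX a) = {s : some successor in {0, 3}} = {0}
Sat(a ∨ b) = {0, 1, 3}
Sat((EX a) ∨ (a ∨ b)) = {0, 1, 3}
Sat(AX ((EX a) ∨ (a ∨ b))) = {s : every successor in {0, 1, 3}} = {0, 3}
|Sat(AX ((EX a) ∨ (a ∨ b)))| = |{0, 3}| = 2.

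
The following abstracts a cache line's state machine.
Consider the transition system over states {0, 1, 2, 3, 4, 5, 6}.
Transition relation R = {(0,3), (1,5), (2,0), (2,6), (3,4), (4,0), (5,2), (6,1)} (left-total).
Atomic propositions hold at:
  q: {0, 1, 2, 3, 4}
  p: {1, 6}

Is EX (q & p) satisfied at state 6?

Sat(q & p) = {1}
Sat(EX (q & p)) = {s : some successor in {1}} = {6}
6 ∈ Sat(EX (q & p)) = {6}, so the formula holds at 6.

Yes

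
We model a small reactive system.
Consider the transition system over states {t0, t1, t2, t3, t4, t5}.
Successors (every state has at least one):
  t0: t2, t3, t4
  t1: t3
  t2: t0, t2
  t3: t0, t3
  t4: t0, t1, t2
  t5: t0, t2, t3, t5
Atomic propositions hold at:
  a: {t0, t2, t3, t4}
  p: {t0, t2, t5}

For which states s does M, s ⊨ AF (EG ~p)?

Sat(~p) = {t1, t3, t4}
EG ~p: greatest fixpoint, start Z0 = {t1, t3, t4}, keep only states in Sat with some successor in Z. Already a fixed point.
Sat(EG ~p) = {t1, t3, t4}
AF (EG ~p): least fixpoint, start Z0 = {t1, t3, t4}, add states with every successor in Z. Already a fixed point.
Sat(AF (EG ~p)) = {t1, t3, t4}

{t1, t3, t4}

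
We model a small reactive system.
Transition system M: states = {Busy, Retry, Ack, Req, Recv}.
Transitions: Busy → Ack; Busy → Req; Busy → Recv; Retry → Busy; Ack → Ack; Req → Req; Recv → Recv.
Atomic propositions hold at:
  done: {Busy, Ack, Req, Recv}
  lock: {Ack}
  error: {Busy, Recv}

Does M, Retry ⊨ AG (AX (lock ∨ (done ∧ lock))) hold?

No

Sat(done ∧ lock) = {Ack}
Sat(lock ∨ (done ∧ lock)) = {Ack}
Sat(AX (lock ∨ (done ∧ lock))) = {s : every successor in {Ack}} = {Ack}
AG (AX (lock ∨ (done ∧ lock))): greatest fixpoint, start Z0 = {Ack}, keep only states in Sat with every successor in Z. Already a fixed point.
Sat(AG (AX (lock ∨ (done ∧ lock)))) = {Ack}
Retry ∉ Sat(AG (AX (lock ∨ (done ∧ lock)))) = {Ack}, so the formula does not hold at Retry.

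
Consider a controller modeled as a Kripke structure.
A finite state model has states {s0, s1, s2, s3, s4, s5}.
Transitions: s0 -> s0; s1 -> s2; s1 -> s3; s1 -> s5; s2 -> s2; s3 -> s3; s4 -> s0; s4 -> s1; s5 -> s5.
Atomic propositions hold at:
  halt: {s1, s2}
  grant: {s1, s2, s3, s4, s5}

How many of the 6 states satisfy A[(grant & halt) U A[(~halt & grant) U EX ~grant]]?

Sat(grant & halt) = {s1, s2}
Sat(~halt) = {s0, s3, s4, s5}
Sat(~halt & grant) = {s3, s4, s5}
Sat(~grant) = {s0}
Sat(EX ~grant) = {s : some successor in {s0}} = {s0, s4}
A[(~halt & grant) U EX ~grant]: least fixpoint, start Z0 = Sat(EX ~grant) = {s0, s4}, add states in Sat(~halt & grant) with every successor in Z. Already a fixed point.
Sat(A[(~halt & grant) U EX ~grant]) = {s0, s4}
A[(grant & halt) U A[(~halt & grant) U EX ~grant]]: least fixpoint, start Z0 = Sat(A[(~halt & grant) U EX ~grant]) = {s0, s4}, add states in Sat(grant & halt) with every successor in Z. Already a fixed point.
Sat(A[(grant & halt) U A[(~halt & grant) U EX ~grant]]) = {s0, s4}
|Sat(A[(grant & halt) U A[(~halt & grant) U EX ~grant]])| = |{s0, s4}| = 2.

2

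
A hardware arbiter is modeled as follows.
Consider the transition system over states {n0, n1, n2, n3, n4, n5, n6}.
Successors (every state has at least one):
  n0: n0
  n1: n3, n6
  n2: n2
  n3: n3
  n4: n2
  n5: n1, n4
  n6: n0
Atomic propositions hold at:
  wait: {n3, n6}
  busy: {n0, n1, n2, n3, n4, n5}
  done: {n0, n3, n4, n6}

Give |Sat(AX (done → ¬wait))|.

Sat(¬wait) = {n0, n1, n2, n4, n5}
Sat(done → ¬wait) = {n0, n1, n2, n4, n5}
Sat(AX (done → ¬wait)) = {s : every successor in {n0, n1, n2, n4, n5}} = {n0, n2, n4, n5, n6}
|Sat(AX (done → ¬wait))| = |{n0, n2, n4, n5, n6}| = 5.

5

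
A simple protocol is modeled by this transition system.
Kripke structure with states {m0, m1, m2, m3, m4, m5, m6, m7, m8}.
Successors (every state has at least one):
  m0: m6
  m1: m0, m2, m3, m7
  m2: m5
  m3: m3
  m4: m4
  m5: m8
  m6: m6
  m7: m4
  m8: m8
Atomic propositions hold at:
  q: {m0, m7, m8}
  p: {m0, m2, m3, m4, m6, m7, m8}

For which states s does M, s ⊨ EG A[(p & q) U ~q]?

Sat(p & q) = {m0, m7, m8}
Sat(~q) = {m1, m2, m3, m4, m5, m6}
A[(p & q) U ~q]: least fixpoint, start Z0 = Sat(~q) = {m1, m2, m3, m4, m5, m6}, add states in Sat(p & q) with every successor in Z. Z1 = {m0, m1, m2, m3, m4, m5, m6, m7}; fixed.
Sat(A[(p & q) U ~q]) = {m0, m1, m2, m3, m4, m5, m6, m7}
EG A[(p & q) U ~q]: greatest fixpoint, start Z0 = {m0, m1, m2, m3, m4, m5, m6, m7}, keep only states in Sat with some successor in Z. Z1 = {m0, m1, m2, m3, m4, m6, m7}; Z2 = {m0, m1, m3, m4, m6, m7}; fixed.
Sat(EG A[(p & q) U ~q]) = {m0, m1, m3, m4, m6, m7}

{m0, m1, m3, m4, m6, m7}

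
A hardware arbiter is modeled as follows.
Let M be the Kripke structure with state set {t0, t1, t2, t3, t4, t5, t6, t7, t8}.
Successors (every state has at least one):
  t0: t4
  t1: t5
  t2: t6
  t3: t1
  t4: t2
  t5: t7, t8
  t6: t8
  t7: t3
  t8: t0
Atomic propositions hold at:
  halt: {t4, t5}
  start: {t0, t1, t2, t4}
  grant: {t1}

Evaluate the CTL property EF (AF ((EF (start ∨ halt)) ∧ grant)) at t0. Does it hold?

Sat(start ∨ halt) = {t0, t1, t2, t4, t5}
EF (start ∨ halt): least fixpoint, start Z0 = {t0, t1, t2, t4, t5}, add states with some successor in Z. Z1 = {t0, t1, t2, t3, t4, t5, t8}; Z2 = {t0, t1, t2, t3, t4, t5, t6, t7, t8}; fixed.
Sat(EF (start ∨ halt)) = {t0, t1, t2, t3, t4, t5, t6, t7, t8}
Sat((EF (start ∨ halt)) ∧ grant) = {t1}
AF ((EF (start ∨ halt)) ∧ grant): least fixpoint, start Z0 = {t1}, add states with every successor in Z. Z1 = {t1, t3}; Z2 = {t1, t3, t7}; fixed.
Sat(AF ((EF (start ∨ halt)) ∧ grant)) = {t1, t3, t7}
EF (AF ((EF (start ∨ halt)) ∧ grant)): least fixpoint, start Z0 = {t1, t3, t7}, add states with some successor in Z. Z1 = {t1, t3, t5, t7}; fixed.
Sat(EF (AF ((EF (start ∨ halt)) ∧ grant))) = {t1, t3, t5, t7}
t0 ∉ Sat(EF (AF ((EF (start ∨ halt)) ∧ grant))) = {t1, t3, t5, t7}, so the formula does not hold at t0.

No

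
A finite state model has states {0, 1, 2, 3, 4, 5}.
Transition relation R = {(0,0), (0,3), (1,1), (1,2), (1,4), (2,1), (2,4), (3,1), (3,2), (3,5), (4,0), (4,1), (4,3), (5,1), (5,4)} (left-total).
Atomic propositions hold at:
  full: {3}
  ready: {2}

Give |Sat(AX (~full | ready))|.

Sat(~full) = {0, 1, 2, 4, 5}
Sat(~full | ready) = {0, 1, 2, 4, 5}
Sat(AX (~full | ready)) = {s : every successor in {0, 1, 2, 4, 5}} = {1, 2, 3, 5}
|Sat(AX (~full | ready))| = |{1, 2, 3, 5}| = 4.

4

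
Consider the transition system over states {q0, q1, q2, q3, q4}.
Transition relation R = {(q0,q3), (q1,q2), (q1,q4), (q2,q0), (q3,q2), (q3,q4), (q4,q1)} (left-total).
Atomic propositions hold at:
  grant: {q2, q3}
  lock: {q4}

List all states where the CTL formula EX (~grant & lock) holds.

Sat(~grant) = {q0, q1, q4}
Sat(~grant & lock) = {q4}
Sat(EX (~grant & lock)) = {s : some successor in {q4}} = {q1, q3}

{q1, q3}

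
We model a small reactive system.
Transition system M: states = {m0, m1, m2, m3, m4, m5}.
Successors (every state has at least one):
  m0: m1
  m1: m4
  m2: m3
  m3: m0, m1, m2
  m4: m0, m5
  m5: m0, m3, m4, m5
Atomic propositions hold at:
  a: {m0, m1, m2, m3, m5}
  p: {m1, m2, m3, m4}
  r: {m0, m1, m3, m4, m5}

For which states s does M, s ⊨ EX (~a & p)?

{m1, m5}

Sat(~a) = {m4}
Sat(~a & p) = {m4}
Sat(EX (~a & p)) = {s : some successor in {m4}} = {m1, m5}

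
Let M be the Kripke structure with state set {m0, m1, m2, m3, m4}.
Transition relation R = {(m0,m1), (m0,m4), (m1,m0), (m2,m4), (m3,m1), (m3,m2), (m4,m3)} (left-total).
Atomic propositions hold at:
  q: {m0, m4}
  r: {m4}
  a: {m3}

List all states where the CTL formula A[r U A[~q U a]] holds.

Sat(~q) = {m1, m2, m3}
A[~q U a]: least fixpoint, start Z0 = Sat(a) = {m3}, add states in Sat(~q) with every successor in Z. Already a fixed point.
Sat(A[~q U a]) = {m3}
A[r U A[~q U a]]: least fixpoint, start Z0 = Sat(A[~q U a]) = {m3}, add states in Sat(r) with every successor in Z. Z1 = {m3, m4}; fixed.
Sat(A[r U A[~q U a]]) = {m3, m4}

{m3, m4}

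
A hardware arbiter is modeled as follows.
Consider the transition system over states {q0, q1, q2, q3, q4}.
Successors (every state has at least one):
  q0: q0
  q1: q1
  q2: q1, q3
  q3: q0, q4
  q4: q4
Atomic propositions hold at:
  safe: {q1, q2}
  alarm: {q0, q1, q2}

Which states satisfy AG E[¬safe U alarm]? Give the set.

{q0, q1}

Sat(¬safe) = {q0, q3, q4}
E[¬safe U alarm]: least fixpoint, start Z0 = Sat(alarm) = {q0, q1, q2}, add states in Sat(¬safe) with some successor in Z. Z1 = {q0, q1, q2, q3}; fixed.
Sat(E[¬safe U alarm]) = {q0, q1, q2, q3}
AG E[¬safe U alarm]: greatest fixpoint, start Z0 = {q0, q1, q2, q3}, keep only states in Sat with every successor in Z. Z1 = {q0, q1, q2}; Z2 = {q0, q1}; fixed.
Sat(AG E[¬safe U alarm]) = {q0, q1}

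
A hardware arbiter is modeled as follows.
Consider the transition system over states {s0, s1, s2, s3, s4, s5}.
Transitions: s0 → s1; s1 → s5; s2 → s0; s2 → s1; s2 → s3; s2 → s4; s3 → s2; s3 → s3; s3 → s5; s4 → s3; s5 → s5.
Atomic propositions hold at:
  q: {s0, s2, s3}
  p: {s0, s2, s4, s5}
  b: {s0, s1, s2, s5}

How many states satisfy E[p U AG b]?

4

AG b: greatest fixpoint, start Z0 = {s0, s1, s2, s5}, keep only states in Sat with every successor in Z. Z1 = {s0, s1, s5}; fixed.
Sat(AG b) = {s0, s1, s5}
E[p U AG b]: least fixpoint, start Z0 = Sat(AG b) = {s0, s1, s5}, add states in Sat(p) with some successor in Z. Z1 = {s0, s1, s2, s5}; fixed.
Sat(E[p U AG b]) = {s0, s1, s2, s5}
|Sat(E[p U AG b])| = |{s0, s1, s2, s5}| = 4.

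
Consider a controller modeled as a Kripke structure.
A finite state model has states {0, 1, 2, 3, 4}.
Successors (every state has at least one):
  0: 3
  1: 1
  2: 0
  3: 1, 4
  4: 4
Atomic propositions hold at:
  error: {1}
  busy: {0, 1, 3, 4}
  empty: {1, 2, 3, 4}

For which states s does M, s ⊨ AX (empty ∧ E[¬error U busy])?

Sat(¬error) = {0, 2, 3, 4}
E[¬error U busy]: least fixpoint, start Z0 = Sat(busy) = {0, 1, 3, 4}, add states in Sat(¬error) with some successor in Z. Z1 = {0, 1, 2, 3, 4}; fixed.
Sat(E[¬error U busy]) = {0, 1, 2, 3, 4}
Sat(empty ∧ E[¬error U busy]) = {1, 2, 3, 4}
Sat(AX (empty ∧ E[¬error U busy])) = {s : every successor in {1, 2, 3, 4}} = {0, 1, 3, 4}

{0, 1, 3, 4}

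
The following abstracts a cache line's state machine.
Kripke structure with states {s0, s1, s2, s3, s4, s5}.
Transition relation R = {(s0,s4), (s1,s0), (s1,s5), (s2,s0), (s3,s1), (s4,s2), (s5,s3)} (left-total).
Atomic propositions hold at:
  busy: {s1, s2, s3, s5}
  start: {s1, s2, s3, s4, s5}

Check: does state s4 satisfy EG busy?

EG busy: greatest fixpoint, start Z0 = {s1, s2, s3, s5}, keep only states in Sat with some successor in Z. Z1 = {s1, s3, s5}; fixed.
Sat(EG busy) = {s1, s3, s5}
s4 ∉ Sat(EG busy) = {s1, s3, s5}, so the formula does not hold at s4.

No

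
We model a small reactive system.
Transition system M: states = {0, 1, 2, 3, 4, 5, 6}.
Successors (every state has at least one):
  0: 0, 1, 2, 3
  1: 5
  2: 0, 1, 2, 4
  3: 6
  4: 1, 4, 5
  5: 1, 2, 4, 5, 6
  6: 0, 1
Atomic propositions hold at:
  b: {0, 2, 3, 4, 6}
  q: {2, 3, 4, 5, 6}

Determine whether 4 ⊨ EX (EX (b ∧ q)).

Sat(b ∧ q) = {2, 3, 4, 6}
Sat(EX (b ∧ q)) = {s : some successor in {2, 3, 4, 6}} = {0, 2, 3, 4, 5}
Sat(EX (EX (b ∧ q))) = {s : some successor in {0, 2, 3, 4, 5}} = {0, 1, 2, 4, 5, 6}
4 ∈ Sat(EX (EX (b ∧ q))) = {0, 1, 2, 4, 5, 6}, so the formula holds at 4.

Yes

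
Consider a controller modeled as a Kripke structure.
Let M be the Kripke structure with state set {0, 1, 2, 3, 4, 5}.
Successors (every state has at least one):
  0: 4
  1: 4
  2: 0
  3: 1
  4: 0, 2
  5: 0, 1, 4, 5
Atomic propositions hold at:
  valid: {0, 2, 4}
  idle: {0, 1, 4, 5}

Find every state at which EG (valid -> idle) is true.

Sat(valid -> idle) = {0, 1, 3, 4, 5}
EG (valid -> idle): greatest fixpoint, start Z0 = {0, 1, 3, 4, 5}, keep only states in Sat with some successor in Z. Already a fixed point.
Sat(EG (valid -> idle)) = {0, 1, 3, 4, 5}

{0, 1, 3, 4, 5}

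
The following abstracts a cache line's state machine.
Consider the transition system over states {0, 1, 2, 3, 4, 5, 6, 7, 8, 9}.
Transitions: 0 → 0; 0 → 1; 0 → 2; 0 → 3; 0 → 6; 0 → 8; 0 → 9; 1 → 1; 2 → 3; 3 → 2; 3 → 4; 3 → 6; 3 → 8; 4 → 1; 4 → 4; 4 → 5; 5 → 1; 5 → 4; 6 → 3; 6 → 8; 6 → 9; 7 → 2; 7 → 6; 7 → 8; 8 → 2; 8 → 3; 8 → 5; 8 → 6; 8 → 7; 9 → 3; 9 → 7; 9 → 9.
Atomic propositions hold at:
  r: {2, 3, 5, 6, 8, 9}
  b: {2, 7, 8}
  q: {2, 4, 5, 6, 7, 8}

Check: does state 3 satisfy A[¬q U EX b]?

Sat(¬q) = {0, 1, 3, 9}
Sat(EX b) = {s : some successor in {2, 7, 8}} = {0, 3, 6, 7, 8, 9}
A[¬q U EX b]: least fixpoint, start Z0 = Sat(EX b) = {0, 3, 6, 7, 8, 9}, add states in Sat(¬q) with every successor in Z. Already a fixed point.
Sat(A[¬q U EX b]) = {0, 3, 6, 7, 8, 9}
3 ∈ Sat(A[¬q U EX b]) = {0, 3, 6, 7, 8, 9}, so the formula holds at 3.

Yes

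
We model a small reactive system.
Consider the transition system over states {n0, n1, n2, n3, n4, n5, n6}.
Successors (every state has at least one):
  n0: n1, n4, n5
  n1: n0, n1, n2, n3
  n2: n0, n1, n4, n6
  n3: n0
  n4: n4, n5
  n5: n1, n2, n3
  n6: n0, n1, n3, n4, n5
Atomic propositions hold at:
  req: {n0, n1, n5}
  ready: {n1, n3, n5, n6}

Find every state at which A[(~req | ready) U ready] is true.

{n1, n3, n5, n6}

Sat(~req) = {n2, n3, n4, n6}
Sat(~req | ready) = {n1, n2, n3, n4, n5, n6}
A[(~req | ready) U ready]: least fixpoint, start Z0 = Sat(ready) = {n1, n3, n5, n6}, add states in Sat(~req | ready) with every successor in Z. Already a fixed point.
Sat(A[(~req | ready) U ready]) = {n1, n3, n5, n6}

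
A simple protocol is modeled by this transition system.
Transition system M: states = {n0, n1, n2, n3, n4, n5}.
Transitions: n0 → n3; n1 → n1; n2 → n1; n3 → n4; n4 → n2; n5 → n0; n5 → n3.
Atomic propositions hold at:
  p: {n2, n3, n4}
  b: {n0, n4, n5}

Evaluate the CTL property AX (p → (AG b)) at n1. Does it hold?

Yes

AG b: greatest fixpoint, start Z0 = {n0, n4, n5}, keep only states in Sat with every successor in Z. Z1 = ∅; fixed.
Sat(AG b) = ∅
Sat(p → (AG b)) = {n0, n1, n5}
Sat(AX (p → (AG b))) = {s : every successor in {n0, n1, n5}} = {n1, n2}
n1 ∈ Sat(AX (p → (AG b))) = {n1, n2}, so the formula holds at n1.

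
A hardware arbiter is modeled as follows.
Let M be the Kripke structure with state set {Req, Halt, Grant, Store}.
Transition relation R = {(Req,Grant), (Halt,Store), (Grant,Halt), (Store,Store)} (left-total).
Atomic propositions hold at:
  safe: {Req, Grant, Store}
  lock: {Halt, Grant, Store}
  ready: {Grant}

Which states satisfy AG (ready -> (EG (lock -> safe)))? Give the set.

Sat(lock -> safe) = {Req, Grant, Store}
EG (lock -> safe): greatest fixpoint, start Z0 = {Req, Grant, Store}, keep only states in Sat with some successor in Z. Z1 = {Req, Store}; Z2 = {Store}; fixed.
Sat(EG (lock -> safe)) = {Store}
Sat(ready -> (EG (lock -> safe))) = {Req, Halt, Store}
AG (ready -> (EG (lock -> safe))): greatest fixpoint, start Z0 = {Req, Halt, Store}, keep only states in Sat with every successor in Z. Z1 = {Halt, Store}; fixed.
Sat(AG (ready -> (EG (lock -> safe)))) = {Halt, Store}

{Halt, Store}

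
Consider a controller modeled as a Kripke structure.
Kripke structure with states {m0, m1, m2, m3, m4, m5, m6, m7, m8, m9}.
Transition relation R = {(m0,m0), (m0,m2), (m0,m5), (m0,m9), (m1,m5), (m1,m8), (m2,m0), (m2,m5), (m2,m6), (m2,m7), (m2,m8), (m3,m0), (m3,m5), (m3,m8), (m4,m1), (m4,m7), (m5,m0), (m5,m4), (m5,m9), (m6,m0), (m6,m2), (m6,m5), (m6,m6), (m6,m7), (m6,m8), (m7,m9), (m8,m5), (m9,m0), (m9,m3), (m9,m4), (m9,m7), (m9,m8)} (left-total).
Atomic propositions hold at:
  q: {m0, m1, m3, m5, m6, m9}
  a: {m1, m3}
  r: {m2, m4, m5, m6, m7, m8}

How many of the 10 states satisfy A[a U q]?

A[a U q]: least fixpoint, start Z0 = Sat(q) = {m0, m1, m3, m5, m6, m9}, add states in Sat(a) with every successor in Z. Already a fixed point.
Sat(A[a U q]) = {m0, m1, m3, m5, m6, m9}
|Sat(A[a U q])| = |{m0, m1, m3, m5, m6, m9}| = 6.

6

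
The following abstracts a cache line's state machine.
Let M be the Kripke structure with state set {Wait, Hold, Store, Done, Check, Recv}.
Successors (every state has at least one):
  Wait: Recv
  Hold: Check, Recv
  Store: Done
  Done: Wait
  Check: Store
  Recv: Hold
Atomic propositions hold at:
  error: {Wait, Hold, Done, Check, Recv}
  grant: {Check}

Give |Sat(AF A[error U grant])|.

1

A[error U grant]: least fixpoint, start Z0 = Sat(grant) = {Check}, add states in Sat(error) with every successor in Z. Already a fixed point.
Sat(A[error U grant]) = {Check}
AF A[error U grant]: least fixpoint, start Z0 = {Check}, add states with every successor in Z. Already a fixed point.
Sat(AF A[error U grant]) = {Check}
|Sat(AF A[error U grant])| = |{Check}| = 1.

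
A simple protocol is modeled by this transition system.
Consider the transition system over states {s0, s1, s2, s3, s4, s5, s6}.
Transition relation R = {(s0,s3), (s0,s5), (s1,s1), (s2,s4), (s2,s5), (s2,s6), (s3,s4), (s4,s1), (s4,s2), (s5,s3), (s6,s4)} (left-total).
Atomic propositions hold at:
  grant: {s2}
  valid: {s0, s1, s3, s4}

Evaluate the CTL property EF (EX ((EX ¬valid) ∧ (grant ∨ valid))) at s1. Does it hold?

No

Sat(¬valid) = {s2, s5, s6}
Sat(EX ¬valid) = {s : some successor in {s2, s5, s6}} = {s0, s2, s4}
Sat(grant ∨ valid) = {s0, s1, s2, s3, s4}
Sat((EX ¬valid) ∧ (grant ∨ valid)) = {s0, s2, s4}
Sat(EX ((EX ¬valid) ∧ (grant ∨ valid))) = {s : some successor in {s0, s2, s4}} = {s2, s3, s4, s6}
EF (EX ((EX ¬valid) ∧ (grant ∨ valid))): least fixpoint, start Z0 = {s2, s3, s4, s6}, add states with some successor in Z. Z1 = {s0, s2, s3, s4, s5, s6}; fixed.
Sat(EF (EX ((EX ¬valid) ∧ (grant ∨ valid)))) = {s0, s2, s3, s4, s5, s6}
s1 ∉ Sat(EF (EX ((EX ¬valid) ∧ (grant ∨ valid)))) = {s0, s2, s3, s4, s5, s6}, so the formula does not hold at s1.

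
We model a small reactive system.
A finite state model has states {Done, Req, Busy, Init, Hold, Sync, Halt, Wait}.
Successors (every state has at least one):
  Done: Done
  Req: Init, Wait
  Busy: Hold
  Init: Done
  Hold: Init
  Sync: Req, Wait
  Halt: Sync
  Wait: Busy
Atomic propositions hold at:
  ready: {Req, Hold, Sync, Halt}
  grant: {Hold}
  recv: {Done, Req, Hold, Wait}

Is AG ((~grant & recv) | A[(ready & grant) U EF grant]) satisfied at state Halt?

Sat(~grant) = {Done, Req, Busy, Init, Sync, Halt, Wait}
Sat(~grant & recv) = {Done, Req, Wait}
Sat(ready & grant) = {Hold}
EF grant: least fixpoint, start Z0 = {Hold}, add states with some successor in Z. Z1 = {Busy, Hold}; Z2 = {Busy, Hold, Wait}; Z3 = {Req, Busy, Hold, Sync, Wait}; Z4 = {Req, Busy, Hold, Sync, Halt, Wait}; fixed.
Sat(EF grant) = {Req, Busy, Hold, Sync, Halt, Wait}
A[(ready & grant) U EF grant]: least fixpoint, start Z0 = Sat(EF grant) = {Req, Busy, Hold, Sync, Halt, Wait}, add states in Sat(ready & grant) with every successor in Z. Already a fixed point.
Sat(A[(ready & grant) U EF grant]) = {Req, Busy, Hold, Sync, Halt, Wait}
Sat((~grant & recv) | A[(ready & grant) U EF grant]) = {Done, Req, Busy, Hold, Sync, Halt, Wait}
AG ((~grant & recv) | A[(ready & grant) U EF grant]): greatest fixpoint, start Z0 = {Done, Req, Busy, Hold, Sync, Halt, Wait}, keep only states in Sat with every successor in Z. Z1 = {Done, Busy, Sync, Halt, Wait}; Z2 = {Done, Halt, Wait}; Z3 = {Done}; fixed.
Sat(AG ((~grant & recv) | A[(ready & grant) U EF grant])) = {Done}
Halt ∉ Sat(AG ((~grant & recv) | A[(ready & grant) U EF grant])) = {Done}, so the formula does not hold at Halt.

No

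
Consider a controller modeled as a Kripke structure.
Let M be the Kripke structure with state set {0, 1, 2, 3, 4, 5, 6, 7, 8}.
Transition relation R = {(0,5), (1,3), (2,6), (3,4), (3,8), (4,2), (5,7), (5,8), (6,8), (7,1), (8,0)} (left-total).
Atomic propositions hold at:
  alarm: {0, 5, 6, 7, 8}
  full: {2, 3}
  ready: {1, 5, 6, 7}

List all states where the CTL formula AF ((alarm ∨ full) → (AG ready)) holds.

{1, 4, 7}

Sat(alarm ∨ full) = {0, 2, 3, 5, 6, 7, 8}
AG ready: greatest fixpoint, start Z0 = {1, 5, 6, 7}, keep only states in Sat with every successor in Z. Z1 = {7}; Z2 = ∅; fixed.
Sat(AG ready) = ∅
Sat((alarm ∨ full) → (AG ready)) = {1, 4}
AF ((alarm ∨ full) → (AG ready)): least fixpoint, start Z0 = {1, 4}, add states with every successor in Z. Z1 = {1, 4, 7}; fixed.
Sat(AF ((alarm ∨ full) → (AG ready))) = {1, 4, 7}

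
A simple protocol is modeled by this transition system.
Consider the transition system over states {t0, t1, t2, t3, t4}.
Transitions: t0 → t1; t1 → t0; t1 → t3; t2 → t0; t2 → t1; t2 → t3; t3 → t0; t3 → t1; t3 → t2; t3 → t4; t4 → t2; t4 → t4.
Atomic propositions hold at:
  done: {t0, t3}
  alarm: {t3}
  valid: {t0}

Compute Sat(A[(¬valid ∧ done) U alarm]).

Sat(¬valid) = {t1, t2, t3, t4}
Sat(¬valid ∧ done) = {t3}
A[(¬valid ∧ done) U alarm]: least fixpoint, start Z0 = Sat(alarm) = {t3}, add states in Sat(¬valid ∧ done) with every successor in Z. Already a fixed point.
Sat(A[(¬valid ∧ done) U alarm]) = {t3}

{t3}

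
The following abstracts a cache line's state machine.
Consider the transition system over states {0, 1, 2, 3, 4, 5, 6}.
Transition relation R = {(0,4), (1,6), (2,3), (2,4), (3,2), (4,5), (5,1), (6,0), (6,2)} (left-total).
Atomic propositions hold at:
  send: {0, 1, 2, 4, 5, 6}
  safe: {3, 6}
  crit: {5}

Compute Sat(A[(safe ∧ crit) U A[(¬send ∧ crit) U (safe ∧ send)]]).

Sat(safe ∧ crit) = ∅
Sat(¬send) = {3}
Sat(¬send ∧ crit) = ∅
Sat(safe ∧ send) = {6}
A[(¬send ∧ crit) U (safe ∧ send)]: least fixpoint, start Z0 = Sat((safe ∧ send)) = {6}, add states in Sat(¬send ∧ crit) with every successor in Z. Already a fixed point.
Sat(A[(¬send ∧ crit) U (safe ∧ send)]) = {6}
A[(safe ∧ crit) U A[(¬send ∧ crit) U (safe ∧ send)]]: least fixpoint, start Z0 = Sat(A[(¬send ∧ crit) U (safe ∧ send)]) = {6}, add states in Sat(safe ∧ crit) with every successor in Z. Already a fixed point.
Sat(A[(safe ∧ crit) U A[(¬send ∧ crit) U (safe ∧ send)]]) = {6}

{6}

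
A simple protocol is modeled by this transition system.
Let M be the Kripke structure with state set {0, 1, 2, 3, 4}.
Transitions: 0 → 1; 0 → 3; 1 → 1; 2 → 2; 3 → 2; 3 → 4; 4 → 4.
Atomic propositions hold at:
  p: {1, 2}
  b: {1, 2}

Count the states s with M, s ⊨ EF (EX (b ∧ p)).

Sat(b ∧ p) = {1, 2}
Sat(EX (b ∧ p)) = {s : some successor in {1, 2}} = {0, 1, 2, 3}
EF (EX (b ∧ p)): least fixpoint, start Z0 = {0, 1, 2, 3}, add states with some successor in Z. Already a fixed point.
Sat(EF (EX (b ∧ p))) = {0, 1, 2, 3}
|Sat(EF (EX (b ∧ p)))| = |{0, 1, 2, 3}| = 4.

4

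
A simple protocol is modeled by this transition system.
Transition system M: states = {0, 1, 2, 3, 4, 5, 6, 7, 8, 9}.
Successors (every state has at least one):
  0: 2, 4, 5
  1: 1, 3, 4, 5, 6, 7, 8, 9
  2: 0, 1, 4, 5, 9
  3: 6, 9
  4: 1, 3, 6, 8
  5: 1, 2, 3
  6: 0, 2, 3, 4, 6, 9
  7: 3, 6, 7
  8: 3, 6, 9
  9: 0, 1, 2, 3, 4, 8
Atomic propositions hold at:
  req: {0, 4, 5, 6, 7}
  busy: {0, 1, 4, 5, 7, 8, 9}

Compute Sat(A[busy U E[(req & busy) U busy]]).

{0, 1, 4, 5, 7, 8, 9}

Sat(req & busy) = {0, 4, 5, 7}
E[(req & busy) U busy]: least fixpoint, start Z0 = Sat(busy) = {0, 1, 4, 5, 7, 8, 9}, add states in Sat(req & busy) with some successor in Z. Already a fixed point.
Sat(E[(req & busy) U busy]) = {0, 1, 4, 5, 7, 8, 9}
A[busy U E[(req & busy) U busy]]: least fixpoint, start Z0 = Sat(E[(req & busy) U busy]) = {0, 1, 4, 5, 7, 8, 9}, add states in Sat(busy) with every successor in Z. Already a fixed point.
Sat(A[busy U E[(req & busy) U busy]]) = {0, 1, 4, 5, 7, 8, 9}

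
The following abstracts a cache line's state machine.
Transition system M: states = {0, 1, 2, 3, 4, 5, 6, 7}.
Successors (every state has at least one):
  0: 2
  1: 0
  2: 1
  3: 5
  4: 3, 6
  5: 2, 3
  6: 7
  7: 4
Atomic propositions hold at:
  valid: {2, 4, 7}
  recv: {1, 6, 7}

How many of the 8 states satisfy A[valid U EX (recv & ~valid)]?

Sat(~valid) = {0, 1, 3, 5, 6}
Sat(recv & ~valid) = {1, 6}
Sat(EX (recv & ~valid)) = {s : some successor in {1, 6}} = {2, 4}
A[valid U EX (recv & ~valid)]: least fixpoint, start Z0 = Sat(EX (recv & ~valid)) = {2, 4}, add states in Sat(valid) with every successor in Z. Z1 = {2, 4, 7}; fixed.
Sat(A[valid U EX (recv & ~valid)]) = {2, 4, 7}
|Sat(A[valid U EX (recv & ~valid)])| = |{2, 4, 7}| = 3.

3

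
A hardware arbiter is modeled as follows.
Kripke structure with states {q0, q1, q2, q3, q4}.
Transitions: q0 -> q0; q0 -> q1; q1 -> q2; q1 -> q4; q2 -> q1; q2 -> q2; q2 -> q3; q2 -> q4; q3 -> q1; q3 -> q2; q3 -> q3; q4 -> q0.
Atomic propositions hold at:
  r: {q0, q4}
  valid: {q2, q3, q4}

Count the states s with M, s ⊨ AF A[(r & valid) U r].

Sat(r & valid) = {q4}
A[(r & valid) U r]: least fixpoint, start Z0 = Sat(r) = {q0, q4}, add states in Sat(r & valid) with every successor in Z. Already a fixed point.
Sat(A[(r & valid) U r]) = {q0, q4}
AF A[(r & valid) U r]: least fixpoint, start Z0 = {q0, q4}, add states with every successor in Z. Already a fixed point.
Sat(AF A[(r & valid) U r]) = {q0, q4}
|Sat(AF A[(r & valid) U r])| = |{q0, q4}| = 2.

2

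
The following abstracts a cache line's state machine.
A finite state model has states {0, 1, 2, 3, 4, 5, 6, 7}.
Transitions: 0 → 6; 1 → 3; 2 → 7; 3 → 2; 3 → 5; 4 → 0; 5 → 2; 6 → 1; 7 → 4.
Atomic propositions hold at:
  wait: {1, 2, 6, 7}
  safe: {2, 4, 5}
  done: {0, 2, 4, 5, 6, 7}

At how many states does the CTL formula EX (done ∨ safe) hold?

Sat(done ∨ safe) = {0, 2, 4, 5, 6, 7}
Sat(EX (done ∨ safe)) = {s : some successor in {0, 2, 4, 5, 6, 7}} = {0, 2, 3, 4, 5, 7}
|Sat(EX (done ∨ safe))| = |{0, 2, 3, 4, 5, 7}| = 6.

6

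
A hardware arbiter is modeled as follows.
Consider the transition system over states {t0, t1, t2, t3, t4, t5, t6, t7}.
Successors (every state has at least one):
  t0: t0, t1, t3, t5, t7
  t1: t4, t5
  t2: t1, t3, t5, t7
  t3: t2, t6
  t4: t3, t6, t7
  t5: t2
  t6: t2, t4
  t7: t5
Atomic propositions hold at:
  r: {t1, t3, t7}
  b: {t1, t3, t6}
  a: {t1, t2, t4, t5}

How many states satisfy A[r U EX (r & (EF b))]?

EF b: least fixpoint, start Z0 = {t1, t3, t6}, add states with some successor in Z. Z1 = {t0, t1, t2, t3, t4, t6}; Z2 = {t0, t1, t2, t3, t4, t5, t6}; Z3 = {t0, t1, t2, t3, t4, t5, t6, t7}; fixed.
Sat(EF b) = {t0, t1, t2, t3, t4, t5, t6, t7}
Sat(r & (EF b)) = {t1, t3, t7}
Sat(EX (r & (EF b))) = {s : some successor in {t1, t3, t7}} = {t0, t2, t4}
A[r U EX (r & (EF b))]: least fixpoint, start Z0 = Sat(EX (r & (EF b))) = {t0, t2, t4}, add states in Sat(r) with every successor in Z. Already a fixed point.
Sat(A[r U EX (r & (EF b))]) = {t0, t2, t4}
|Sat(A[r U EX (r & (EF b))])| = |{t0, t2, t4}| = 3.

3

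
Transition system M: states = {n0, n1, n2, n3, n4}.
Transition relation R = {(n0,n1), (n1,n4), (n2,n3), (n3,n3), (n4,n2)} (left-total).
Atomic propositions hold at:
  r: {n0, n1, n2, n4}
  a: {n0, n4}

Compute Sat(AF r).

{n0, n1, n2, n4}

AF r: least fixpoint, start Z0 = {n0, n1, n2, n4}, add states with every successor in Z. Already a fixed point.
Sat(AF r) = {n0, n1, n2, n4}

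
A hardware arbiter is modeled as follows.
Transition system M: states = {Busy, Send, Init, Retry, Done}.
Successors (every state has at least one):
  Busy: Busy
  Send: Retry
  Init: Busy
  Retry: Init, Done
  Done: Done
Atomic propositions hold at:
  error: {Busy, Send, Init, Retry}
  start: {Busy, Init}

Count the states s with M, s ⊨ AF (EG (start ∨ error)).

4

Sat(start ∨ error) = {Busy, Send, Init, Retry}
EG (start ∨ error): greatest fixpoint, start Z0 = {Busy, Send, Init, Retry}, keep only states in Sat with some successor in Z. Already a fixed point.
Sat(EG (start ∨ error)) = {Busy, Send, Init, Retry}
AF (EG (start ∨ error)): least fixpoint, start Z0 = {Busy, Send, Init, Retry}, add states with every successor in Z. Already a fixed point.
Sat(AF (EG (start ∨ error))) = {Busy, Send, Init, Retry}
|Sat(AF (EG (start ∨ error)))| = |{Busy, Send, Init, Retry}| = 4.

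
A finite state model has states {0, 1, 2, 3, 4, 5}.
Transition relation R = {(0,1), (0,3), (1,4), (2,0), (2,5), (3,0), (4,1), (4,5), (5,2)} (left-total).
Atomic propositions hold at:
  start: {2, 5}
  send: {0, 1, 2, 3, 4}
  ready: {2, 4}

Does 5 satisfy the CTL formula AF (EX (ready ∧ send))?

Sat(ready ∧ send) = {2, 4}
Sat(EX (ready ∧ send)) = {s : some successor in {2, 4}} = {1, 5}
AF (EX (ready ∧ send)): least fixpoint, start Z0 = {1, 5}, add states with every successor in Z. Z1 = {1, 4, 5}; fixed.
Sat(AF (EX (ready ∧ send))) = {1, 4, 5}
5 ∈ Sat(AF (EX (ready ∧ send))) = {1, 4, 5}, so the formula holds at 5.

Yes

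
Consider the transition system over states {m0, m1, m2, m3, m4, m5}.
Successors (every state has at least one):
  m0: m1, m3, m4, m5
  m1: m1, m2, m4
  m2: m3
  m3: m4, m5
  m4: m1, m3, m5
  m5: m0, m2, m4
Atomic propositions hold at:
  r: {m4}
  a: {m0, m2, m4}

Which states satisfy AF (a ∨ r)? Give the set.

Sat(a ∨ r) = {m0, m2, m4}
AF (a ∨ r): least fixpoint, start Z0 = {m0, m2, m4}, add states with every successor in Z. Z1 = {m0, m2, m4, m5}; Z2 = {m0, m2, m3, m4, m5}; fixed.
Sat(AF (a ∨ r)) = {m0, m2, m3, m4, m5}

{m0, m2, m3, m4, m5}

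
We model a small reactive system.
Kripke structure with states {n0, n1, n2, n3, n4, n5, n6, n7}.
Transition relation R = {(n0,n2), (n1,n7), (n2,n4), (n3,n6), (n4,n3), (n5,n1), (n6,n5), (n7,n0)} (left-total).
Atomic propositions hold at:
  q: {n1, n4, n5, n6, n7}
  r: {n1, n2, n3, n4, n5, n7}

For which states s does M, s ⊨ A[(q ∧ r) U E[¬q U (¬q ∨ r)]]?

{n0, n1, n2, n3, n4, n5, n7}

Sat(q ∧ r) = {n1, n4, n5, n7}
Sat(¬q) = {n0, n2, n3}
Sat(¬q ∨ r) = {n0, n1, n2, n3, n4, n5, n7}
E[¬q U (¬q ∨ r)]: least fixpoint, start Z0 = Sat((¬q ∨ r)) = {n0, n1, n2, n3, n4, n5, n7}, add states in Sat(¬q) with some successor in Z. Already a fixed point.
Sat(E[¬q U (¬q ∨ r)]) = {n0, n1, n2, n3, n4, n5, n7}
A[(q ∧ r) U E[¬q U (¬q ∨ r)]]: least fixpoint, start Z0 = Sat(E[¬q U (¬q ∨ r)]) = {n0, n1, n2, n3, n4, n5, n7}, add states in Sat(q ∧ r) with every successor in Z. Already a fixed point.
Sat(A[(q ∧ r) U E[¬q U (¬q ∨ r)]]) = {n0, n1, n2, n3, n4, n5, n7}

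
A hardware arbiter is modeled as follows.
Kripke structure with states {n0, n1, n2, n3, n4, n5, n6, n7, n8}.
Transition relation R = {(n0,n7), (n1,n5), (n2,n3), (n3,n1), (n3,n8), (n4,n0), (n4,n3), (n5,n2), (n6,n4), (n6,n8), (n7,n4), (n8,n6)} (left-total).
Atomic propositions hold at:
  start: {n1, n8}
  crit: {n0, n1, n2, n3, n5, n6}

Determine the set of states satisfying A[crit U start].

A[crit U start]: least fixpoint, start Z0 = Sat(start) = {n1, n8}, add states in Sat(crit) with every successor in Z. Z1 = {n1, n3, n8}; Z2 = {n1, n2, n3, n8}; Z3 = {n1, n2, n3, n5, n8}; fixed.
Sat(A[crit U start]) = {n1, n2, n3, n5, n8}

{n1, n2, n3, n5, n8}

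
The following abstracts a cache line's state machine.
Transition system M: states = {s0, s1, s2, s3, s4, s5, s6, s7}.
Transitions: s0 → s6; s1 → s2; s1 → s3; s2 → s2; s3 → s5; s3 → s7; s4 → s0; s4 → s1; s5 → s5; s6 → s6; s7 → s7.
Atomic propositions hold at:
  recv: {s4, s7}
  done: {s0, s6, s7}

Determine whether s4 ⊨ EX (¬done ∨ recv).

Yes

Sat(¬done) = {s1, s2, s3, s4, s5}
Sat(¬done ∨ recv) = {s1, s2, s3, s4, s5, s7}
Sat(EX (¬done ∨ recv)) = {s : some successor in {s1, s2, s3, s4, s5, s7}} = {s1, s2, s3, s4, s5, s7}
s4 ∈ Sat(EX (¬done ∨ recv)) = {s1, s2, s3, s4, s5, s7}, so the formula holds at s4.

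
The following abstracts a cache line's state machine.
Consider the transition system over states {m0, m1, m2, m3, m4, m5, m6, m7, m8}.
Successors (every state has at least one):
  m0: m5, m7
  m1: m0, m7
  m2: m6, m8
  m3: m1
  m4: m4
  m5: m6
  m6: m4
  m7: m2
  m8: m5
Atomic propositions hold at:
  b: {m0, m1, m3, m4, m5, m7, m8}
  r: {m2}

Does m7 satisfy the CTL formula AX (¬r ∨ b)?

Sat(¬r) = {m0, m1, m3, m4, m5, m6, m7, m8}
Sat(¬r ∨ b) = {m0, m1, m3, m4, m5, m6, m7, m8}
Sat(AX (¬r ∨ b)) = {s : every successor in {m0, m1, m3, m4, m5, m6, m7, m8}} = {m0, m1, m2, m3, m4, m5, m6, m8}
m7 ∉ Sat(AX (¬r ∨ b)) = {m0, m1, m2, m3, m4, m5, m6, m8}, so the formula does not hold at m7.

No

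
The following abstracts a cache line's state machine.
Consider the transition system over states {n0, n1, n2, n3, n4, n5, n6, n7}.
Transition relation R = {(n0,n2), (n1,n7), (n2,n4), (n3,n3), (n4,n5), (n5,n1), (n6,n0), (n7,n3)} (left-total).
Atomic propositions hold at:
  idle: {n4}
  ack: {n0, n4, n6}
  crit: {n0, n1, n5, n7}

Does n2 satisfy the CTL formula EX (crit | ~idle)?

Sat(~idle) = {n0, n1, n2, n3, n5, n6, n7}
Sat(crit | ~idle) = {n0, n1, n2, n3, n5, n6, n7}
Sat(EX (crit | ~idle)) = {s : some successor in {n0, n1, n2, n3, n5, n6, n7}} = {n0, n1, n3, n4, n5, n6, n7}
n2 ∉ Sat(EX (crit | ~idle)) = {n0, n1, n3, n4, n5, n6, n7}, so the formula does not hold at n2.

No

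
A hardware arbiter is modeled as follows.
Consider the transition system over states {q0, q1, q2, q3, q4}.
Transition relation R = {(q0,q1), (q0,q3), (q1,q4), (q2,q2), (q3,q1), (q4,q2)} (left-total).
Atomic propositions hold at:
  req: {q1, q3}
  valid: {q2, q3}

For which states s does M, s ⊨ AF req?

{q0, q1, q3}

AF req: least fixpoint, start Z0 = {q1, q3}, add states with every successor in Z. Z1 = {q0, q1, q3}; fixed.
Sat(AF req) = {q0, q1, q3}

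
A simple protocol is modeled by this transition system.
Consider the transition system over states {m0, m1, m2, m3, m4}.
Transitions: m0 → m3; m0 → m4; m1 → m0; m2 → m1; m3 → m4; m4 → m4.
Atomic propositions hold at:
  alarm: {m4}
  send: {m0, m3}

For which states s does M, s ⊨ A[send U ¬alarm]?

Sat(¬alarm) = {m0, m1, m2, m3}
A[send U ¬alarm]: least fixpoint, start Z0 = Sat(¬alarm) = {m0, m1, m2, m3}, add states in Sat(send) with every successor in Z. Already a fixed point.
Sat(A[send U ¬alarm]) = {m0, m1, m2, m3}

{m0, m1, m2, m3}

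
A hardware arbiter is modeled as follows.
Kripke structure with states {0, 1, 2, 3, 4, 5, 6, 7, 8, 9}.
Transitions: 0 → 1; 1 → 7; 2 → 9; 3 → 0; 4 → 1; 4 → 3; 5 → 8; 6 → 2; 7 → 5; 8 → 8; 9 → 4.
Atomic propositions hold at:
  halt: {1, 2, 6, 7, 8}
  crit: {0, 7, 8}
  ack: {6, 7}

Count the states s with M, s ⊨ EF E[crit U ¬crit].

Sat(¬crit) = {1, 2, 3, 4, 5, 6, 9}
E[crit U ¬crit]: least fixpoint, start Z0 = Sat(¬crit) = {1, 2, 3, 4, 5, 6, 9}, add states in Sat(crit) with some successor in Z. Z1 = {0, 1, 2, 3, 4, 5, 6, 7, 9}; fixed.
Sat(E[crit U ¬crit]) = {0, 1, 2, 3, 4, 5, 6, 7, 9}
EF E[crit U ¬crit]: least fixpoint, start Z0 = {0, 1, 2, 3, 4, 5, 6, 7, 9}, add states with some successor in Z. Already a fixed point.
Sat(EF E[crit U ¬crit]) = {0, 1, 2, 3, 4, 5, 6, 7, 9}
|Sat(EF E[crit U ¬crit])| = |{0, 1, 2, 3, 4, 5, 6, 7, 9}| = 9.

9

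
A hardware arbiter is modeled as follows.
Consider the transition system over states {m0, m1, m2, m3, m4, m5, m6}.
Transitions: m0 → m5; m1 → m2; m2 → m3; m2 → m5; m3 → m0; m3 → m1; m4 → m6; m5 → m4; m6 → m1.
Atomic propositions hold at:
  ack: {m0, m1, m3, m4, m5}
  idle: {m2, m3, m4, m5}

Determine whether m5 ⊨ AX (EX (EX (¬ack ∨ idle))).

No

Sat(¬ack) = {m2, m6}
Sat(¬ack ∨ idle) = {m2, m3, m4, m5, m6}
Sat(EX (¬ack ∨ idle)) = {s : some successor in {m2, m3, m4, m5, m6}} = {m0, m1, m2, m4, m5}
Sat(EX (EX (¬ack ∨ idle))) = {s : some successor in {m0, m1, m2, m4, m5}} = {m0, m1, m2, m3, m5, m6}
Sat(AX (EX (EX (¬ack ∨ idle)))) = {s : every successor in {m0, m1, m2, m3, m5, m6}} = {m0, m1, m2, m3, m4, m6}
m5 ∉ Sat(AX (EX (EX (¬ack ∨ idle)))) = {m0, m1, m2, m3, m4, m6}, so the formula does not hold at m5.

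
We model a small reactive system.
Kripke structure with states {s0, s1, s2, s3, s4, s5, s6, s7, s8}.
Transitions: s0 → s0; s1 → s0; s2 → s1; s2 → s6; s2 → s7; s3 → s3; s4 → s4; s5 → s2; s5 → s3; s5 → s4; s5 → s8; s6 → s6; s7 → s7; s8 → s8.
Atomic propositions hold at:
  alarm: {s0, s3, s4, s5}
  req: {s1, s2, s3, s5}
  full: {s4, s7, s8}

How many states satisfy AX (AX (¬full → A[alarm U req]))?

Sat(¬full) = {s0, s1, s2, s3, s5, s6}
A[alarm U req]: least fixpoint, start Z0 = Sat(req) = {s1, s2, s3, s5}, add states in Sat(alarm) with every successor in Z. Already a fixed point.
Sat(A[alarm U req]) = {s1, s2, s3, s5}
Sat(¬full → A[alarm U req]) = {s1, s2, s3, s4, s5, s7, s8}
Sat(AX (¬full → A[alarm U req])) = {s : every successor in {s1, s2, s3, s4, s5, s7, s8}} = {s3, s4, s5, s7, s8}
Sat(AX (AX (¬full → A[alarm U req]))) = {s : every successor in {s3, s4, s5, s7, s8}} = {s3, s4, s7, s8}
|Sat(AX (AX (¬full → A[alarm U req])))| = |{s3, s4, s7, s8}| = 4.

4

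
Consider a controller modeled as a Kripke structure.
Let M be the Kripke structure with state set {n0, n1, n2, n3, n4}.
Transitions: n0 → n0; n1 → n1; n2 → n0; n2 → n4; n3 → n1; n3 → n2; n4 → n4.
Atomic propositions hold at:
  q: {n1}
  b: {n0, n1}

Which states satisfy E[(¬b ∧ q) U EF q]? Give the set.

{n1, n3}

Sat(¬b) = {n2, n3, n4}
Sat(¬b ∧ q) = ∅
EF q: least fixpoint, start Z0 = {n1}, add states with some successor in Z. Z1 = {n1, n3}; fixed.
Sat(EF q) = {n1, n3}
E[(¬b ∧ q) U EF q]: least fixpoint, start Z0 = Sat(EF q) = {n1, n3}, add states in Sat(¬b ∧ q) with some successor in Z. Already a fixed point.
Sat(E[(¬b ∧ q) U EF q]) = {n1, n3}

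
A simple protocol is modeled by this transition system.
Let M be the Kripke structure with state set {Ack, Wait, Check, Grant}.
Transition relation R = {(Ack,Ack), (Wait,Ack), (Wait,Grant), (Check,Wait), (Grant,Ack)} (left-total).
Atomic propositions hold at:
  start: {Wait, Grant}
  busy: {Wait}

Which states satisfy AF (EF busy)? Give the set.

{Wait, Check}

EF busy: least fixpoint, start Z0 = {Wait}, add states with some successor in Z. Z1 = {Wait, Check}; fixed.
Sat(EF busy) = {Wait, Check}
AF (EF busy): least fixpoint, start Z0 = {Wait, Check}, add states with every successor in Z. Already a fixed point.
Sat(AF (EF busy)) = {Wait, Check}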